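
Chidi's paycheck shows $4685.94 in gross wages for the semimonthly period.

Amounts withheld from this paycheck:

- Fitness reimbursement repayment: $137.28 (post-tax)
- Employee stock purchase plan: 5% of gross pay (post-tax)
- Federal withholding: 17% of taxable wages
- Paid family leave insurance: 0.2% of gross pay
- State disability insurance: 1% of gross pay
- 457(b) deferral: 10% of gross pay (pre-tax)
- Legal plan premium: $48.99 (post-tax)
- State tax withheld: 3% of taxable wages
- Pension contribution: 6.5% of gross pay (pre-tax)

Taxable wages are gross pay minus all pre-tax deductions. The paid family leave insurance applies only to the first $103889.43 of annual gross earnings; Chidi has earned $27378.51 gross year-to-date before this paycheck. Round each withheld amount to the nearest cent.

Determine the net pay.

Pension contribution: $4685.94 × 0.065 = $304.59
457(b) deferral: $4685.94 × 0.1 = $468.59
Pre-tax total = $304.59 + $468.59 = $773.18
Taxable wages = $4685.94 − $773.18 = $3912.76
State tax withheld: $3912.76 × 0.03 = $117.38
Federal withholding: $3912.76 × 0.17 = $665.17
State disability insurance: $4685.94 × 0.01 = $46.86
Paid family leave insurance: cap not yet reached, full $4685.94 is subject → $4685.94 × 0.002 = $9.37
Legal plan premium: $48.99
Fitness reimbursement repayment: $137.28
Employee stock purchase plan: $4685.94 × 0.05 = $234.30
Total deductions = $304.59 + $468.59 + $117.38 + $665.17 + $46.86 + $9.37 + $48.99 + $137.28 + $234.30 = $2032.53
Net pay = $4685.94 − $2032.53 = $2653.41

$2653.41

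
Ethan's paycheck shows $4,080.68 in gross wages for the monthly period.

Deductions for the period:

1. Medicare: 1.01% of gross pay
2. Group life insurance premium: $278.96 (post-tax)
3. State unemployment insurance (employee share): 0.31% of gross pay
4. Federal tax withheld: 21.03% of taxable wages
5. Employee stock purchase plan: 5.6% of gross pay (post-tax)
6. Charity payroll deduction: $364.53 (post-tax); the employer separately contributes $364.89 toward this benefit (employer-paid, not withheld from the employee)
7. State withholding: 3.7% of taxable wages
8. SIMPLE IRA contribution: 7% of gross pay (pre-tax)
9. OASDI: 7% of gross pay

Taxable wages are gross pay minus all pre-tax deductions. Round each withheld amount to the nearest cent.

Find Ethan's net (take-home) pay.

SIMPLE IRA contribution: $4,080.68 × 0.07 = $285.65
Taxable wages = $4,080.68 − $285.65 = $3,795.03
Federal tax withheld: $3,795.03 × 0.2103 = $798.09
State withholding: $3,795.03 × 0.037 = $140.42
OASDI: $4,080.68 × 0.07 = $285.65
Medicare: $4,080.68 × 0.0101 = $41.21
State unemployment insurance (employee share): $4,080.68 × 0.0031 = $12.65
Charity payroll deduction: $364.53
Group life insurance premium: $278.96
Employee stock purchase plan: $4,080.68 × 0.056 = $228.52
(Employer's $364.89 toward charity payroll deduction is not withheld from the employee.)
Total deductions = $285.65 + $798.09 + $140.42 + $285.65 + $41.21 + $12.65 + $364.53 + $278.96 + $228.52 = $2,435.68
Net pay = $4,080.68 − $2,435.68 = $1,645.00

$1,645.00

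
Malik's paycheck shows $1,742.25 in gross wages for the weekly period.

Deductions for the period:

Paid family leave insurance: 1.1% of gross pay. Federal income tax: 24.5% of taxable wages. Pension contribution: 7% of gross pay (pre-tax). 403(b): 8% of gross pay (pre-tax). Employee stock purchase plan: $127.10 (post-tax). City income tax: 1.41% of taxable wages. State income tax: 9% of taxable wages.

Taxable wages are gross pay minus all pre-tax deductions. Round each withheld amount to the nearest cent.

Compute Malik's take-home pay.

Pension contribution: $1,742.25 × 0.07 = $121.96
403(b): $1,742.25 × 0.08 = $139.38
Pre-tax total = $121.96 + $139.38 = $261.34
Taxable wages = $1,742.25 − $261.34 = $1,480.91
City income tax: $1,480.91 × 0.0141 = $20.88
Federal income tax: $1,480.91 × 0.245 = $362.82
State income tax: $1,480.91 × 0.09 = $133.28
Paid family leave insurance: $1,742.25 × 0.011 = $19.16
Employee stock purchase plan: $127.10
Total deductions = $121.96 + $139.38 + $20.88 + $362.82 + $133.28 + $19.16 + $127.10 = $924.58
Net pay = $1,742.25 − $924.58 = $817.67

$817.67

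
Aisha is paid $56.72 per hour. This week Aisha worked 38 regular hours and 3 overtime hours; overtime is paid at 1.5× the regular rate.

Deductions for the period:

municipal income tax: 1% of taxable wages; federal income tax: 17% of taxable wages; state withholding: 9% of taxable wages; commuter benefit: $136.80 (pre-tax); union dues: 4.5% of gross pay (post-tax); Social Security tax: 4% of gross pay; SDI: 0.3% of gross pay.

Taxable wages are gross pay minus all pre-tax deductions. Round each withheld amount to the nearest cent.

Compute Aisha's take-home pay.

$1,447.74

Regular pay: 38 × $56.72 = $2,155.36
Overtime pay: 3 × $56.72 × 1.5 = $255.24
Gross pay = $2,155.36 + $255.24 = $2,410.60
Commuter benefit: $136.80
Taxable wages = $2,410.60 − $136.80 = $2,273.80
State withholding: $2,273.80 × 0.09 = $204.64
Federal income tax: $2,273.80 × 0.17 = $386.55
Municipal income tax: $2,273.80 × 0.01 = $22.74
Social Security tax: $2,410.60 × 0.04 = $96.42
SDI: $2,410.60 × 0.003 = $7.23
Union dues: $2,410.60 × 0.045 = $108.48
Total deductions = $136.80 + $204.64 + $386.55 + $22.74 + $96.42 + $7.23 + $108.48 = $962.86
Net pay = $2,410.60 − $962.86 = $1,447.74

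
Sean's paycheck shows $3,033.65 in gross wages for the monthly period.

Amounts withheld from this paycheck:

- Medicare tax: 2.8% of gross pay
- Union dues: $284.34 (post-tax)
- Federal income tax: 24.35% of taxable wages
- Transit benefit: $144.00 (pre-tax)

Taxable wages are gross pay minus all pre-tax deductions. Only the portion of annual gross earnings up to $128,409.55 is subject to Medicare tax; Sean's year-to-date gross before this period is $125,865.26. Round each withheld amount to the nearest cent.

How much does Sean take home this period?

$1,830.44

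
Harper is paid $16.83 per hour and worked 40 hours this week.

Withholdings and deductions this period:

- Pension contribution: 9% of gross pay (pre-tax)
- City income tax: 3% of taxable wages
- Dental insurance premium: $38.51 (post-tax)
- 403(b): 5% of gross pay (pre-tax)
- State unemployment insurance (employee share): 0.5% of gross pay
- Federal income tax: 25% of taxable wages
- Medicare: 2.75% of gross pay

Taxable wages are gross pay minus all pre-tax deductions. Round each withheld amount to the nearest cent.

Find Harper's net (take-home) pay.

$356.45

Gross pay: 40 × $16.83 = $673.20
Pension contribution: $673.20 × 0.09 = $60.59
403(b): $673.20 × 0.05 = $33.66
Pre-tax total = $60.59 + $33.66 = $94.25
Taxable wages = $673.20 − $94.25 = $578.95
Federal income tax: $578.95 × 0.25 = $144.74
City income tax: $578.95 × 0.03 = $17.37
State unemployment insurance (employee share): $673.20 × 0.005 = $3.37
Medicare: $673.20 × 0.0275 = $18.51
Dental insurance premium: $38.51
Total deductions = $60.59 + $33.66 + $144.74 + $17.37 + $3.37 + $18.51 + $38.51 = $316.75
Net pay = $673.20 − $316.75 = $356.45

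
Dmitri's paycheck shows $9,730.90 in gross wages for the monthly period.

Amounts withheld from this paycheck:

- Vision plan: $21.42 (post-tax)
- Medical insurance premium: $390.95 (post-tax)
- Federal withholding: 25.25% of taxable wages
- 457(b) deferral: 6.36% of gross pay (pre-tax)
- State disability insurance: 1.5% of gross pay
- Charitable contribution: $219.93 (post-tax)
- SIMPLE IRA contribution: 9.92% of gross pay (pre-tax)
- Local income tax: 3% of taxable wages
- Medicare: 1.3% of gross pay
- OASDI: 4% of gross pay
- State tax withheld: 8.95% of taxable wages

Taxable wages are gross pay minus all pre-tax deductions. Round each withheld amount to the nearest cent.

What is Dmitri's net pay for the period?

457(b) deferral: $9,730.90 × 0.0636 = $618.89
SIMPLE IRA contribution: $9,730.90 × 0.0992 = $965.31
Pre-tax total = $618.89 + $965.31 = $1,584.20
Taxable wages = $9,730.90 − $1,584.20 = $8,146.70
Federal withholding: $8,146.70 × 0.2525 = $2,057.04
State tax withheld: $8,146.70 × 0.0895 = $729.13
Local income tax: $8,146.70 × 0.03 = $244.40
State disability insurance: $9,730.90 × 0.015 = $145.96
Medicare: $9,730.90 × 0.013 = $126.50
OASDI: $9,730.90 × 0.04 = $389.24
Medical insurance premium: $390.95
Vision plan: $21.42
Charitable contribution: $219.93
Total deductions = $618.89 + $965.31 + $2,057.04 + $729.13 + $244.40 + $145.96 + $126.50 + $389.24 + $390.95 + $21.42 + $219.93 = $5,908.77
Net pay = $9,730.90 − $5,908.77 = $3,822.13

$3,822.13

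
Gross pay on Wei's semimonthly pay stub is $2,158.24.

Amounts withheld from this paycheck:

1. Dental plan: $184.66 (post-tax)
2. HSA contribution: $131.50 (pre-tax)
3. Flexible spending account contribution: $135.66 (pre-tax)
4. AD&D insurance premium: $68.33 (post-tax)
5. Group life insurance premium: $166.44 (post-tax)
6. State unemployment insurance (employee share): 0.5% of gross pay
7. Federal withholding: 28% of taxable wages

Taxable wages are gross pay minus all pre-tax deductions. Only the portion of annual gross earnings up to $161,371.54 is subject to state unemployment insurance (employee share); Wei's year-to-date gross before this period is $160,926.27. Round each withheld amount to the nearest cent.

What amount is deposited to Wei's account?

$939.92

HSA contribution: $131.50
Flexible spending account contribution: $135.66
Pre-tax total = $131.50 + $135.66 = $267.16
Taxable wages = $2,158.24 − $267.16 = $1,891.08
Federal withholding: $1,891.08 × 0.28 = $529.50
State unemployment insurance (employee share): only $161,371.54 − $160,926.27 = $445.27 of this check is subject → $445.27 × 0.005 = $2.23
Dental plan: $184.66
Group life insurance premium: $166.44
AD&D insurance premium: $68.33
Total deductions = $131.50 + $135.66 + $529.50 + $2.23 + $184.66 + $166.44 + $68.33 = $1,218.32
Net pay = $2,158.24 − $1,218.32 = $939.92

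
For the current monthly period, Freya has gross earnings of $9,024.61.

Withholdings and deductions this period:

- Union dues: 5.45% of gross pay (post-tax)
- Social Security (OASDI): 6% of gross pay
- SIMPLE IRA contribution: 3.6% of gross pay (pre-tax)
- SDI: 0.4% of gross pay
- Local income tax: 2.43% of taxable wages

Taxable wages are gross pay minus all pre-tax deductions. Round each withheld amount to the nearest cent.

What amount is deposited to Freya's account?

SIMPLE IRA contribution: $9,024.61 × 0.036 = $324.89
Taxable wages = $9,024.61 − $324.89 = $8,699.72
Local income tax: $8,699.72 × 0.0243 = $211.40
SDI: $9,024.61 × 0.004 = $36.10
Social Security (OASDI): $9,024.61 × 0.06 = $541.48
Union dues: $9,024.61 × 0.0545 = $491.84
Total deductions = $324.89 + $211.40 + $36.10 + $541.48 + $491.84 = $1,605.71
Net pay = $9,024.61 − $1,605.71 = $7,418.90

$7,418.90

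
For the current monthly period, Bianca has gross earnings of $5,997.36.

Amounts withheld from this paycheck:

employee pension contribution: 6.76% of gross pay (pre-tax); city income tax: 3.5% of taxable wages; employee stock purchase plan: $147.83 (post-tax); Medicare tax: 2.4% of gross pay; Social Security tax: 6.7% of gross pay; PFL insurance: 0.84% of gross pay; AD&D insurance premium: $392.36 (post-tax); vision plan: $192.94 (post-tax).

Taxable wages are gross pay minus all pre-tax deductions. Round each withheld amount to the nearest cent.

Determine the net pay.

$4,066.95

Employee pension contribution: $5,997.36 × 0.0676 = $405.42
Taxable wages = $5,997.36 − $405.42 = $5,591.94
City income tax: $5,591.94 × 0.035 = $195.72
Social Security tax: $5,997.36 × 0.067 = $401.82
Medicare tax: $5,997.36 × 0.024 = $143.94
PFL insurance: $5,997.36 × 0.0084 = $50.38
AD&D insurance premium: $392.36
Employee stock purchase plan: $147.83
Vision plan: $192.94
Total deductions = $405.42 + $195.72 + $401.82 + $143.94 + $50.38 + $392.36 + $147.83 + $192.94 = $1,930.41
Net pay = $5,997.36 − $1,930.41 = $4,066.95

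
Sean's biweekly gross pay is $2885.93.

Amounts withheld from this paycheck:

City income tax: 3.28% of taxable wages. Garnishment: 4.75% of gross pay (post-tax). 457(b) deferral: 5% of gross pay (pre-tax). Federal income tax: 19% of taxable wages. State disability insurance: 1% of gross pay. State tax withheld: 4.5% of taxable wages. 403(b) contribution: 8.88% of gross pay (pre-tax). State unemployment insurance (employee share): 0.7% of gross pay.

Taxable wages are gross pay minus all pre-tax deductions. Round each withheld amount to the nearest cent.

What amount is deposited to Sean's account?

$1633.64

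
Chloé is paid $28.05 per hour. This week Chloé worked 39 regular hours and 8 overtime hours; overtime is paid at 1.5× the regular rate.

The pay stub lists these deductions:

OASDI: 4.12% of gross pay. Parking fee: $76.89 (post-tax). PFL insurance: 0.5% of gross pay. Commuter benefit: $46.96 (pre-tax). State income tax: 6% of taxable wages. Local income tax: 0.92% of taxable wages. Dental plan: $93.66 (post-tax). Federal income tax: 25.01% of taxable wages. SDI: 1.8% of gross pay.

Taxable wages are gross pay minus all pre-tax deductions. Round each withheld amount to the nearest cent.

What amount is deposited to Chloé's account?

Regular pay: 39 × $28.05 = $1093.95
Overtime pay: 8 × $28.05 × 1.5 = $336.60
Gross pay = $1093.95 + $336.60 = $1430.55
Commuter benefit: $46.96
Taxable wages = $1430.55 − $46.96 = $1383.59
Local income tax: $1383.59 × 0.0092 = $12.73
Federal income tax: $1383.59 × 0.2501 = $346.04
State income tax: $1383.59 × 0.06 = $83.02
SDI: $1430.55 × 0.018 = $25.75
OASDI: $1430.55 × 0.0412 = $58.94
PFL insurance: $1430.55 × 0.005 = $7.15
Parking fee: $76.89
Dental plan: $93.66
Total deductions = $46.96 + $12.73 + $346.04 + $83.02 + $25.75 + $58.94 + $7.15 + $76.89 + $93.66 = $751.14
Net pay = $1430.55 − $751.14 = $679.41

$679.41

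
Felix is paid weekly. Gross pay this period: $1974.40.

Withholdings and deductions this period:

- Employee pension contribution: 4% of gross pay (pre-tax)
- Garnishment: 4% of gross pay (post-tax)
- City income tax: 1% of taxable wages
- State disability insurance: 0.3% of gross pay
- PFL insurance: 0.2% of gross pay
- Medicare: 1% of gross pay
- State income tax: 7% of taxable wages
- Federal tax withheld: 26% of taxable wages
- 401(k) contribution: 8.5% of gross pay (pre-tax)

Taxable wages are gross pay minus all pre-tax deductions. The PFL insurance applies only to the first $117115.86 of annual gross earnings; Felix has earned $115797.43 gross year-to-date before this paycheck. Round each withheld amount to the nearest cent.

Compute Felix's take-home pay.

$1032.93

401(k) contribution: $1974.40 × 0.085 = $167.82
Employee pension contribution: $1974.40 × 0.04 = $78.98
Pre-tax total = $167.82 + $78.98 = $246.80
Taxable wages = $1974.40 − $246.80 = $1727.60
City income tax: $1727.60 × 0.01 = $17.28
State income tax: $1727.60 × 0.07 = $120.93
Federal tax withheld: $1727.60 × 0.26 = $449.18
State disability insurance: $1974.40 × 0.003 = $5.92
Medicare: $1974.40 × 0.01 = $19.74
PFL insurance: only $117115.86 − $115797.43 = $1318.43 of this check is subject → $1318.43 × 0.002 = $2.64
Garnishment: $1974.40 × 0.04 = $78.98
Total deductions = $167.82 + $78.98 + $17.28 + $120.93 + $449.18 + $5.92 + $19.74 + $2.64 + $78.98 = $941.47
Net pay = $1974.40 − $941.47 = $1032.93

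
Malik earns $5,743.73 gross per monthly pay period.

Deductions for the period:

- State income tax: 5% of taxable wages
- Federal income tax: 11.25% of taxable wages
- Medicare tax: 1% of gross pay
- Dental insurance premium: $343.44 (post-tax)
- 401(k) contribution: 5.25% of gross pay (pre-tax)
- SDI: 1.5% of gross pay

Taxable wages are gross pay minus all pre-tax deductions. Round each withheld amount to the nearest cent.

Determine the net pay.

401(k) contribution: $5,743.73 × 0.0525 = $301.55
Taxable wages = $5,743.73 − $301.55 = $5,442.18
State income tax: $5,442.18 × 0.05 = $272.11
Federal income tax: $5,442.18 × 0.1125 = $612.25
Medicare tax: $5,743.73 × 0.01 = $57.44
SDI: $5,743.73 × 0.015 = $86.16
Dental insurance premium: $343.44
Total deductions = $301.55 + $272.11 + $612.25 + $57.44 + $86.16 + $343.44 = $1,672.95
Net pay = $5,743.73 − $1,672.95 = $4,070.78

$4,070.78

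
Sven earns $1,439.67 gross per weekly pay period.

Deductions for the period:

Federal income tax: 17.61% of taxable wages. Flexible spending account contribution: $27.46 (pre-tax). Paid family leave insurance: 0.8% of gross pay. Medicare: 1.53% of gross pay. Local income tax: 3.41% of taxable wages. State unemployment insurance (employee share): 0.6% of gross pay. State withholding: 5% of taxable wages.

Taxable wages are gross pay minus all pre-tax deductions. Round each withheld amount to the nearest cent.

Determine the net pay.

Flexible spending account contribution: $27.46
Taxable wages = $1,439.67 − $27.46 = $1,412.21
State withholding: $1,412.21 × 0.05 = $70.61
Federal income tax: $1,412.21 × 0.1761 = $248.69
Local income tax: $1,412.21 × 0.0341 = $48.16
State unemployment insurance (employee share): $1,439.67 × 0.006 = $8.64
Paid family leave insurance: $1,439.67 × 0.008 = $11.52
Medicare: $1,439.67 × 0.0153 = $22.03
Total deductions = $27.46 + $70.61 + $248.69 + $48.16 + $8.64 + $11.52 + $22.03 = $437.11
Net pay = $1,439.67 − $437.11 = $1,002.56

$1,002.56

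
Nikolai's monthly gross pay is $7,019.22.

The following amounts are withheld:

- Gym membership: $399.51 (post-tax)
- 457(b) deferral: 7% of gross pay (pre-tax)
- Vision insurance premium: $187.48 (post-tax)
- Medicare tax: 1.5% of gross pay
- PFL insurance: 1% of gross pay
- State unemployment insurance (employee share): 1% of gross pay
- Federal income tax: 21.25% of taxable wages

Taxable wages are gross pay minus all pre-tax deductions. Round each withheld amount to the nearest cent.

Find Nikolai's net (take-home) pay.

$4,308.04

457(b) deferral: $7,019.22 × 0.07 = $491.35
Taxable wages = $7,019.22 − $491.35 = $6,527.87
Federal income tax: $6,527.87 × 0.2125 = $1,387.17
State unemployment insurance (employee share): $7,019.22 × 0.01 = $70.19
Medicare tax: $7,019.22 × 0.015 = $105.29
PFL insurance: $7,019.22 × 0.01 = $70.19
Vision insurance premium: $187.48
Gym membership: $399.51
Total deductions = $491.35 + $1,387.17 + $70.19 + $105.29 + $70.19 + $187.48 + $399.51 = $2,711.18
Net pay = $7,019.22 − $2,711.18 = $4,308.04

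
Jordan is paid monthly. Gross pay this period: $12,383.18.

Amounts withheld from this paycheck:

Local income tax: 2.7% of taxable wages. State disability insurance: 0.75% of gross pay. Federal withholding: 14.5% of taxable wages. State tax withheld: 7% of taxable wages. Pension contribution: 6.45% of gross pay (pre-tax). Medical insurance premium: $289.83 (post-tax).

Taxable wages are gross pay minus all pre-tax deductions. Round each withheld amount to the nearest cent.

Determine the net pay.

$8,398.32

Pension contribution: $12,383.18 × 0.0645 = $798.72
Taxable wages = $12,383.18 − $798.72 = $11,584.46
Local income tax: $11,584.46 × 0.027 = $312.78
Federal withholding: $11,584.46 × 0.145 = $1,679.75
State tax withheld: $11,584.46 × 0.07 = $810.91
State disability insurance: $12,383.18 × 0.0075 = $92.87
Medical insurance premium: $289.83
Total deductions = $798.72 + $312.78 + $1,679.75 + $810.91 + $92.87 + $289.83 = $3,984.86
Net pay = $12,383.18 − $3,984.86 = $8,398.32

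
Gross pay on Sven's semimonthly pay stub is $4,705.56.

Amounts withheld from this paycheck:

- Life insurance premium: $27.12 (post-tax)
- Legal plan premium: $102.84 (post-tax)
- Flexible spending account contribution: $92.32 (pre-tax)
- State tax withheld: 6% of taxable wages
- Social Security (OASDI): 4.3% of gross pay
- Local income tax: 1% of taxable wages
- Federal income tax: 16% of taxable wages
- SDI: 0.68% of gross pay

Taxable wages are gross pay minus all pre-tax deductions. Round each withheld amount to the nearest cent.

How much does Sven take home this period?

$3,187.90

Flexible spending account contribution: $92.32
Taxable wages = $4,705.56 − $92.32 = $4,613.24
State tax withheld: $4,613.24 × 0.06 = $276.79
Federal income tax: $4,613.24 × 0.16 = $738.12
Local income tax: $4,613.24 × 0.01 = $46.13
SDI: $4,705.56 × 0.0068 = $32.00
Social Security (OASDI): $4,705.56 × 0.043 = $202.34
Life insurance premium: $27.12
Legal plan premium: $102.84
Total deductions = $92.32 + $276.79 + $738.12 + $46.13 + $32.00 + $202.34 + $27.12 + $102.84 = $1,517.66
Net pay = $4,705.56 − $1,517.66 = $3,187.90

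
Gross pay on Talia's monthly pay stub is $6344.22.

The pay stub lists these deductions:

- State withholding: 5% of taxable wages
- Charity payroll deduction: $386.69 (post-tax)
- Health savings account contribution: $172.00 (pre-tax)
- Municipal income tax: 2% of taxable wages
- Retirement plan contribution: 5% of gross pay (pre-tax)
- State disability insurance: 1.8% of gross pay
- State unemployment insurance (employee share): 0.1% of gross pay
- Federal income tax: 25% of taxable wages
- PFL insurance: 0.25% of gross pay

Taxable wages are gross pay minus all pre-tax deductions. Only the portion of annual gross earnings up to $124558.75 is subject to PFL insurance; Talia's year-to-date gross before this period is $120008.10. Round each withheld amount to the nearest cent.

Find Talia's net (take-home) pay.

$3462.80

Health savings account contribution: $172.00
Retirement plan contribution: $6344.22 × 0.05 = $317.21
Pre-tax total = $172.00 + $317.21 = $489.21
Taxable wages = $6344.22 − $489.21 = $5855.01
Municipal income tax: $5855.01 × 0.02 = $117.10
Federal income tax: $5855.01 × 0.25 = $1463.75
State withholding: $5855.01 × 0.05 = $292.75
State unemployment insurance (employee share): $6344.22 × 0.001 = $6.34
State disability insurance: $6344.22 × 0.018 = $114.20
PFL insurance: only $124558.75 − $120008.10 = $4550.65 of this check is subject → $4550.65 × 0.0025 = $11.38
Charity payroll deduction: $386.69
Total deductions = $172.00 + $317.21 + $117.10 + $1463.75 + $292.75 + $6.34 + $114.20 + $11.38 + $386.69 = $2881.42
Net pay = $6344.22 − $2881.42 = $3462.80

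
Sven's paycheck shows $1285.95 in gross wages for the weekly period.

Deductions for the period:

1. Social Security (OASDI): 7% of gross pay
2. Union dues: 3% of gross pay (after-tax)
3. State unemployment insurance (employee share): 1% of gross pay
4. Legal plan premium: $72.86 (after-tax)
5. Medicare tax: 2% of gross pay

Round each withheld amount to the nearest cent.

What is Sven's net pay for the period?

Medicare tax: $1285.95 × 0.02 = $25.72
State unemployment insurance (employee share): $1285.95 × 0.01 = $12.86
Social Security (OASDI): $1285.95 × 0.07 = $90.02
Legal plan premium: $72.86
Union dues: $1285.95 × 0.03 = $38.58
Total deductions = $25.72 + $12.86 + $90.02 + $72.86 + $38.58 = $240.04
Net pay = $1285.95 − $240.04 = $1045.91

$1045.91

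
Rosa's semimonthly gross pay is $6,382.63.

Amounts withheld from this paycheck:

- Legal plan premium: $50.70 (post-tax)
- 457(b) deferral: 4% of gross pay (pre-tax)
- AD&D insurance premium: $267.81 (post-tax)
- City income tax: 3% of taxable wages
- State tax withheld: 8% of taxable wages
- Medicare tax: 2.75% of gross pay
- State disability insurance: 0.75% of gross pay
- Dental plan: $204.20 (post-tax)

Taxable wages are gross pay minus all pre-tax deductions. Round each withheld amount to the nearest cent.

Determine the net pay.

457(b) deferral: $6,382.63 × 0.04 = $255.31
Taxable wages = $6,382.63 − $255.31 = $6,127.32
State tax withheld: $6,127.32 × 0.08 = $490.19
City income tax: $6,127.32 × 0.03 = $183.82
State disability insurance: $6,382.63 × 0.0075 = $47.87
Medicare tax: $6,382.63 × 0.0275 = $175.52
AD&D insurance premium: $267.81
Legal plan premium: $50.70
Dental plan: $204.20
Total deductions = $255.31 + $490.19 + $183.82 + $47.87 + $175.52 + $267.81 + $50.70 + $204.20 = $1,675.42
Net pay = $6,382.63 − $1,675.42 = $4,707.21

$4,707.21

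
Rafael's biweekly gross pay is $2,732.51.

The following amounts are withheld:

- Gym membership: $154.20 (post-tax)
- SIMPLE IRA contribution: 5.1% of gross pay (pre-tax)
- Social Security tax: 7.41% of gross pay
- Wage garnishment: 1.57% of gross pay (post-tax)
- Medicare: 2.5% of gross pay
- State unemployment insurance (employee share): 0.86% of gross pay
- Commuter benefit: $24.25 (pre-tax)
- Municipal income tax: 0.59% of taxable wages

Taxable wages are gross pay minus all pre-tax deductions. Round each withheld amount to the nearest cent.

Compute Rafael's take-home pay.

Commuter benefit: $24.25
SIMPLE IRA contribution: $2,732.51 × 0.051 = $139.36
Pre-tax total = $24.25 + $139.36 = $163.61
Taxable wages = $2,732.51 − $163.61 = $2,568.90
Municipal income tax: $2,568.90 × 0.0059 = $15.16
Medicare: $2,732.51 × 0.025 = $68.31
Social Security tax: $2,732.51 × 0.0741 = $202.48
State unemployment insurance (employee share): $2,732.51 × 0.0086 = $23.50
Wage garnishment: $2,732.51 × 0.0157 = $42.90
Gym membership: $154.20
Total deductions = $24.25 + $139.36 + $15.16 + $68.31 + $202.48 + $23.50 + $42.90 + $154.20 = $670.16
Net pay = $2,732.51 − $670.16 = $2,062.35

$2,062.35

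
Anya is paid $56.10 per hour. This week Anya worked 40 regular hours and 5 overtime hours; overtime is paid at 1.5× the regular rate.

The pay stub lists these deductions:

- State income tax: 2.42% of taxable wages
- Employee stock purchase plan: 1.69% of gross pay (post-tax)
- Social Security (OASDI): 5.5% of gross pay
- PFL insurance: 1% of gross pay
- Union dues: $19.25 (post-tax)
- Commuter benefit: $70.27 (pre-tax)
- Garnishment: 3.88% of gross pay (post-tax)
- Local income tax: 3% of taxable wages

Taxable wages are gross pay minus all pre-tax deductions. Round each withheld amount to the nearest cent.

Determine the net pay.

Regular pay: 40 × $56.10 = $2244.00
Overtime pay: 5 × $56.10 × 1.5 = $420.75
Gross pay = $2244.00 + $420.75 = $2664.75
Commuter benefit: $70.27
Taxable wages = $2664.75 − $70.27 = $2594.48
Local income tax: $2594.48 × 0.03 = $77.83
State income tax: $2594.48 × 0.0242 = $62.79
Social Security (OASDI): $2664.75 × 0.055 = $146.56
PFL insurance: $2664.75 × 0.01 = $26.65
Employee stock purchase plan: $2664.75 × 0.0169 = $45.03
Garnishment: $2664.75 × 0.0388 = $103.39
Union dues: $19.25
Total deductions = $70.27 + $77.83 + $62.79 + $146.56 + $26.65 + $45.03 + $103.39 + $19.25 = $551.77
Net pay = $2664.75 − $551.77 = $2112.98

$2112.98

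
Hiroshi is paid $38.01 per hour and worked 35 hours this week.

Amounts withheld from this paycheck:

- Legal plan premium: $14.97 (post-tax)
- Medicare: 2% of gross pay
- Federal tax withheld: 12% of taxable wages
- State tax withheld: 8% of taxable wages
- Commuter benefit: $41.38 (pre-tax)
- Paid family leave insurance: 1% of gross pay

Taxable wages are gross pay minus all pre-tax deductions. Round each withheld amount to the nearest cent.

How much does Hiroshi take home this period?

$976.29

Gross pay: 35 × $38.01 = $1,330.35
Commuter benefit: $41.38
Taxable wages = $1,330.35 − $41.38 = $1,288.97
Federal tax withheld: $1,288.97 × 0.12 = $154.68
State tax withheld: $1,288.97 × 0.08 = $103.12
Paid family leave insurance: $1,330.35 × 0.01 = $13.30
Medicare: $1,330.35 × 0.02 = $26.61
Legal plan premium: $14.97
Total deductions = $41.38 + $154.68 + $103.12 + $13.30 + $26.61 + $14.97 = $354.06
Net pay = $1,330.35 − $354.06 = $976.29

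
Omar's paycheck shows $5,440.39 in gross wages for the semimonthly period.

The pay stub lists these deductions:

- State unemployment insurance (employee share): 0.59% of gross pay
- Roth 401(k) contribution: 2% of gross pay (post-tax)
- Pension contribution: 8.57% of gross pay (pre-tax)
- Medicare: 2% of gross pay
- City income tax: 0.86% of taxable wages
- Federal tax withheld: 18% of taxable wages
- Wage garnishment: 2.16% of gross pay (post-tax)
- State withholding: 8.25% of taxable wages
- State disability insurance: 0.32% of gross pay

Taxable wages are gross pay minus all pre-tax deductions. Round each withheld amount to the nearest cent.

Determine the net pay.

$3,241.01

Pension contribution: $5,440.39 × 0.0857 = $466.24
Taxable wages = $5,440.39 − $466.24 = $4,974.15
State withholding: $4,974.15 × 0.0825 = $410.37
City income tax: $4,974.15 × 0.0086 = $42.78
Federal tax withheld: $4,974.15 × 0.18 = $895.35
Medicare: $5,440.39 × 0.02 = $108.81
State disability insurance: $5,440.39 × 0.0032 = $17.41
State unemployment insurance (employee share): $5,440.39 × 0.0059 = $32.10
Wage garnishment: $5,440.39 × 0.0216 = $117.51
Roth 401(k) contribution: $5,440.39 × 0.02 = $108.81
Total deductions = $466.24 + $410.37 + $42.78 + $895.35 + $108.81 + $17.41 + $32.10 + $117.51 + $108.81 = $2,199.38
Net pay = $5,440.39 − $2,199.38 = $3,241.01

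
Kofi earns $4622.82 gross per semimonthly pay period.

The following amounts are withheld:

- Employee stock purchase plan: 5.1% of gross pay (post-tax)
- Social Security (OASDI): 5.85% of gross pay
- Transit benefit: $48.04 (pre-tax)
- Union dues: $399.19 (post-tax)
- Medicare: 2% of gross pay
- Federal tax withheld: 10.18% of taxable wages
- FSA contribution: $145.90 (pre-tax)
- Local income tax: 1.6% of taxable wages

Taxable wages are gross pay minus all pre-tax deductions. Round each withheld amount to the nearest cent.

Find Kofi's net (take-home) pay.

$2909.32

Transit benefit: $48.04
FSA contribution: $145.90
Pre-tax total = $48.04 + $145.90 = $193.94
Taxable wages = $4622.82 − $193.94 = $4428.88
Federal tax withheld: $4428.88 × 0.1018 = $450.86
Local income tax: $4428.88 × 0.016 = $70.86
Social Security (OASDI): $4622.82 × 0.0585 = $270.43
Medicare: $4622.82 × 0.02 = $92.46
Employee stock purchase plan: $4622.82 × 0.051 = $235.76
Union dues: $399.19
Total deductions = $48.04 + $145.90 + $450.86 + $70.86 + $270.43 + $92.46 + $235.76 + $399.19 = $1713.50
Net pay = $4622.82 − $1713.50 = $2909.32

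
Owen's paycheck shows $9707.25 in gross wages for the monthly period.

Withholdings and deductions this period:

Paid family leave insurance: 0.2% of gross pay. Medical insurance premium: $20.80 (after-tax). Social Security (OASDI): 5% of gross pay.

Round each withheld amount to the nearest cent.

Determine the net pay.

$9181.68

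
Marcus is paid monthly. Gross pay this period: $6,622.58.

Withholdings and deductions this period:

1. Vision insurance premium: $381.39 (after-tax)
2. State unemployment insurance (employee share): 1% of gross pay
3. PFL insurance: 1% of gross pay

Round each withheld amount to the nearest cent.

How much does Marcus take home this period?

$6,108.73

PFL insurance: $6,622.58 × 0.01 = $66.23
State unemployment insurance (employee share): $6,622.58 × 0.01 = $66.23
Vision insurance premium: $381.39
Total deductions = $66.23 + $66.23 + $381.39 = $513.85
Net pay = $6,622.58 − $513.85 = $6,108.73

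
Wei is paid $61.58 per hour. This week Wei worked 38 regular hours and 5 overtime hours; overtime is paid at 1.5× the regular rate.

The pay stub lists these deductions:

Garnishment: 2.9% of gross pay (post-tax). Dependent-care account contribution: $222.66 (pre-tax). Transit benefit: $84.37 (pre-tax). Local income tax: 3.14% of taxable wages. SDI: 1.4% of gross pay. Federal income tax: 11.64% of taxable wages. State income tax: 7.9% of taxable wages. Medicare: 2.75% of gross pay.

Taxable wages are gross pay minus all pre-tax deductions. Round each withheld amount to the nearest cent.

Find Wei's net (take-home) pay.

$1,731.50

Regular pay: 38 × $61.58 = $2,340.04
Overtime pay: 5 × $61.58 × 1.5 = $461.85
Gross pay = $2,340.04 + $461.85 = $2,801.89
Transit benefit: $84.37
Dependent-care account contribution: $222.66
Pre-tax total = $84.37 + $222.66 = $307.03
Taxable wages = $2,801.89 − $307.03 = $2,494.86
State income tax: $2,494.86 × 0.079 = $197.09
Local income tax: $2,494.86 × 0.0314 = $78.34
Federal income tax: $2,494.86 × 0.1164 = $290.40
SDI: $2,801.89 × 0.014 = $39.23
Medicare: $2,801.89 × 0.0275 = $77.05
Garnishment: $2,801.89 × 0.029 = $81.25
Total deductions = $84.37 + $222.66 + $197.09 + $78.34 + $290.40 + $39.23 + $77.05 + $81.25 = $1,070.39
Net pay = $2,801.89 − $1,070.39 = $1,731.50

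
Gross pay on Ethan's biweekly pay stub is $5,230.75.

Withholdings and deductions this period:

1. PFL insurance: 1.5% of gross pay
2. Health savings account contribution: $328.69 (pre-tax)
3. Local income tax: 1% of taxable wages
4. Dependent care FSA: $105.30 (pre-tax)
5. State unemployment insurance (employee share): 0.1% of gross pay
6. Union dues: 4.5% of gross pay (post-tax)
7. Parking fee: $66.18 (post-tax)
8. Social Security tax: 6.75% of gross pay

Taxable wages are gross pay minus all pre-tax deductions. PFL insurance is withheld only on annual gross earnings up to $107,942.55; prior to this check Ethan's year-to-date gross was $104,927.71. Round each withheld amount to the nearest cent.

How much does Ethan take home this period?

Health savings account contribution: $328.69
Dependent care FSA: $105.30
Pre-tax total = $328.69 + $105.30 = $433.99
Taxable wages = $5,230.75 − $433.99 = $4,796.76
Local income tax: $4,796.76 × 0.01 = $47.97
PFL insurance: only $107,942.55 − $104,927.71 = $3,014.84 of this check is subject → $3,014.84 × 0.015 = $45.22
State unemployment insurance (employee share): $5,230.75 × 0.001 = $5.23
Social Security tax: $5,230.75 × 0.0675 = $353.08
Parking fee: $66.18
Union dues: $5,230.75 × 0.045 = $235.38
Total deductions = $328.69 + $105.30 + $47.97 + $45.22 + $5.23 + $353.08 + $66.18 + $235.38 = $1,187.05
Net pay = $5,230.75 − $1,187.05 = $4,043.70

$4,043.70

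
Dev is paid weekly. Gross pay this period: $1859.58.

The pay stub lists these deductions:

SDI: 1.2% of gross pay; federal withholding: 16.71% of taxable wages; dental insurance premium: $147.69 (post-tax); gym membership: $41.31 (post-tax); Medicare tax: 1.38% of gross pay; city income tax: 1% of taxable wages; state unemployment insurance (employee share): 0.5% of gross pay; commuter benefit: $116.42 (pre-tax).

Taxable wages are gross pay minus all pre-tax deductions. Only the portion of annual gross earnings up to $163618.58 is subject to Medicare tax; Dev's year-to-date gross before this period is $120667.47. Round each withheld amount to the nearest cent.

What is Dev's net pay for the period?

$1188.18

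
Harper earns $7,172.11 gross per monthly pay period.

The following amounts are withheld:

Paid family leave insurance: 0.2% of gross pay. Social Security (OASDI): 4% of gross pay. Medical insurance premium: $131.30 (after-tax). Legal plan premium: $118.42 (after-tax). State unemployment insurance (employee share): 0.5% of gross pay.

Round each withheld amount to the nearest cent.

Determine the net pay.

Paid family leave insurance: $7,172.11 × 0.002 = $14.34
State unemployment insurance (employee share): $7,172.11 × 0.005 = $35.86
Social Security (OASDI): $7,172.11 × 0.04 = $286.88
Legal plan premium: $118.42
Medical insurance premium: $131.30
Total deductions = $14.34 + $35.86 + $286.88 + $118.42 + $131.30 = $586.80
Net pay = $7,172.11 − $586.80 = $6,585.31

$6,585.31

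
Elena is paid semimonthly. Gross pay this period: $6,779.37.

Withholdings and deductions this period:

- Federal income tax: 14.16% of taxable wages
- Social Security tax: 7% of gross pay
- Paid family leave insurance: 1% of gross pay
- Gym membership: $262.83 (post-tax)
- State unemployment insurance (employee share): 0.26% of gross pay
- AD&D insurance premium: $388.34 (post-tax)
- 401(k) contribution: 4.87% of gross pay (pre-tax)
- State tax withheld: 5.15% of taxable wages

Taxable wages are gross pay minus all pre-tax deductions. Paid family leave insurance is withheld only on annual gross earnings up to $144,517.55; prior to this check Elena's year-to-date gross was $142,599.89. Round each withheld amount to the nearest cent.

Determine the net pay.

$4,041.33

401(k) contribution: $6,779.37 × 0.0487 = $330.16
Taxable wages = $6,779.37 − $330.16 = $6,449.21
State tax withheld: $6,449.21 × 0.0515 = $332.13
Federal income tax: $6,449.21 × 0.1416 = $913.21
Social Security tax: $6,779.37 × 0.07 = $474.56
Paid family leave insurance: only $144,517.55 − $142,599.89 = $1,917.66 of this check is subject → $1,917.66 × 0.01 = $19.18
State unemployment insurance (employee share): $6,779.37 × 0.0026 = $17.63
Gym membership: $262.83
AD&D insurance premium: $388.34
Total deductions = $330.16 + $332.13 + $913.21 + $474.56 + $19.18 + $17.63 + $262.83 + $388.34 = $2,738.04
Net pay = $6,779.37 − $2,738.04 = $4,041.33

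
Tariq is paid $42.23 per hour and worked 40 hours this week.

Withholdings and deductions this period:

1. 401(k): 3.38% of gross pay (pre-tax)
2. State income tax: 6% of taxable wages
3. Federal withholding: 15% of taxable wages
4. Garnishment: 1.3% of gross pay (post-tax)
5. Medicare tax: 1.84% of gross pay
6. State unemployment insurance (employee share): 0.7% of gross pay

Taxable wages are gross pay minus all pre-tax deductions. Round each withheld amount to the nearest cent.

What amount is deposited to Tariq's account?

$1,224.50

Gross pay: 40 × $42.23 = $1,689.20
401(k): $1,689.20 × 0.0338 = $57.09
Taxable wages = $1,689.20 − $57.09 = $1,632.11
State income tax: $1,632.11 × 0.06 = $97.93
Federal withholding: $1,632.11 × 0.15 = $244.82
State unemployment insurance (employee share): $1,689.20 × 0.007 = $11.82
Medicare tax: $1,689.20 × 0.0184 = $31.08
Garnishment: $1,689.20 × 0.013 = $21.96
Total deductions = $57.09 + $97.93 + $244.82 + $11.82 + $31.08 + $21.96 = $464.70
Net pay = $1,689.20 − $464.70 = $1,224.50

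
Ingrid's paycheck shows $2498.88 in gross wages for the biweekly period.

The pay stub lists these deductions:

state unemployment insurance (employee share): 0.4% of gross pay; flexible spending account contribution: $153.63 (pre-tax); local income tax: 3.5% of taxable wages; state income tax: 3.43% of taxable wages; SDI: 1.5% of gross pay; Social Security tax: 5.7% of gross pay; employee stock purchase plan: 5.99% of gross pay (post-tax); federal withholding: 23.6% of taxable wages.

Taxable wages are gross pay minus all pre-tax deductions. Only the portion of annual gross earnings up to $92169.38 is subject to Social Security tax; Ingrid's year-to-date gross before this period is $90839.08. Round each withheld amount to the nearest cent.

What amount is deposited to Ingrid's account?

Flexible spending account contribution: $153.63
Taxable wages = $2498.88 − $153.63 = $2345.25
State income tax: $2345.25 × 0.0343 = $80.44
Local income tax: $2345.25 × 0.035 = $82.08
Federal withholding: $2345.25 × 0.236 = $553.48
SDI: $2498.88 × 0.015 = $37.48
State unemployment insurance (employee share): $2498.88 × 0.004 = $10.00
Social Security tax: only $92169.38 − $90839.08 = $1330.30 of this check is subject → $1330.30 × 0.057 = $75.83
Employee stock purchase plan: $2498.88 × 0.0599 = $149.68
Total deductions = $153.63 + $80.44 + $82.08 + $553.48 + $37.48 + $10.00 + $75.83 + $149.68 = $1142.62
Net pay = $2498.88 − $1142.62 = $1356.26

$1356.26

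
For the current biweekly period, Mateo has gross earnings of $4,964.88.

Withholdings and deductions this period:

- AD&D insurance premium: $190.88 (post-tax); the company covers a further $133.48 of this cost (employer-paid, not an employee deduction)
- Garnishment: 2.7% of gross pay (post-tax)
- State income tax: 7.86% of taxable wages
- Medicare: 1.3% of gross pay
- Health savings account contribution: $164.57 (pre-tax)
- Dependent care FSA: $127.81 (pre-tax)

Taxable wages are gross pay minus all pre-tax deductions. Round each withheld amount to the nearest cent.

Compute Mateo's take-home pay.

$3,915.77

Dependent care FSA: $127.81
Health savings account contribution: $164.57
Pre-tax total = $127.81 + $164.57 = $292.38
Taxable wages = $4,964.88 − $292.38 = $4,672.50
State income tax: $4,672.50 × 0.0786 = $367.26
Medicare: $4,964.88 × 0.013 = $64.54
Garnishment: $4,964.88 × 0.027 = $134.05
AD&D insurance premium: $190.88
(Employer's $133.48 toward AD&D insurance premium is not withheld from the employee.)
Total deductions = $127.81 + $164.57 + $367.26 + $64.54 + $134.05 + $190.88 = $1,049.11
Net pay = $4,964.88 − $1,049.11 = $3,915.77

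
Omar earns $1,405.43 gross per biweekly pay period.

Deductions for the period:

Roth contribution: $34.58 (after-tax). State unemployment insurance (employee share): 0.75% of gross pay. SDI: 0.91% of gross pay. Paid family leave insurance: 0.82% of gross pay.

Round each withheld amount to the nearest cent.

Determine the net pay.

State unemployment insurance (employee share): $1,405.43 × 0.0075 = $10.54
Paid family leave insurance: $1,405.43 × 0.0082 = $11.52
SDI: $1,405.43 × 0.0091 = $12.79
Roth contribution: $34.58
Total deductions = $10.54 + $11.52 + $12.79 + $34.58 = $69.43
Net pay = $1,405.43 − $69.43 = $1,336.00

$1,336.00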